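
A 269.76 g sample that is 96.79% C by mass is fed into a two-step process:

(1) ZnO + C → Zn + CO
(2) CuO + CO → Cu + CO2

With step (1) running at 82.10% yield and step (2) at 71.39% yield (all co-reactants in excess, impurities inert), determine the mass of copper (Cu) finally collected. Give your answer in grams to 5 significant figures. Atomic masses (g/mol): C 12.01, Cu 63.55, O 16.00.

809.77 g

Pure C = 269.76 × 0.9679 = 261.101 g.
M(C) = 12.01 g/mol.
M(Cu) = 63.55 g/mol.
n(C) = 261.101 / 12.01 = 21.7403 mol.
Step 1 (C:CO = 1:1): theoretical n(CO) = 21.7403 mol; at 82.10% yield, n(CO) = 17.8488 mol.
Step 2 (CO:Cu = 1:1): theoretical n(Cu) = 17.8488 mol, so theoretical mass = 17.8488 × 63.55 = 1134.29 g.
At 71.39% yield, actual mass of Cu = 1134.29 × 0.7139 = 809.769 g.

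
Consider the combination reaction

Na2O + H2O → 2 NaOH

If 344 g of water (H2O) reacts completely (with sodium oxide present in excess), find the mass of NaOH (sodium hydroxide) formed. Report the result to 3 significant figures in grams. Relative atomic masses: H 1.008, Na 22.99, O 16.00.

1530 g

M(H2O) = 2(1.008) + 16.00 = 18.016 g/mol.
M(NaOH) = 22.99 + 16.00 + 1.008 = 39.998 g/mol.
n(H2O) = 344.0 g / 18.016 g/mol = 19.09 mol.
From the equation the H2O:NaOH mole ratio is 1:2, so n(NaOH) = 19.09 × 2/1 = 38.19 mol.
Mass of NaOH = 38.19 mol × 39.998 g/mol = 1527 g.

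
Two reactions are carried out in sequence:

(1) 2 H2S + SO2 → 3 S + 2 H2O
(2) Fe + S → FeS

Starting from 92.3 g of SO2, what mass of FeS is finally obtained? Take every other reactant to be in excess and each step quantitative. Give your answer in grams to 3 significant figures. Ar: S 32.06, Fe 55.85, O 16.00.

380 g

M(SO2) = 32.06 + 2(16.00) = 64.06 g/mol.
M(FeS) = 55.85 + 32.06 = 87.91 g/mol.
n(SO2) = 92.30 / 64.06 = 1.441 mol.
Step 1 gives a 1:3 ratio of SO2 to S, so n(S) = 4.323 mol.
In step 2 the S:FeS ratio is 1:1, so n(FeS) = 4.323 mol.
Mass of FeS = 4.323 × 87.91 = 380.0 g.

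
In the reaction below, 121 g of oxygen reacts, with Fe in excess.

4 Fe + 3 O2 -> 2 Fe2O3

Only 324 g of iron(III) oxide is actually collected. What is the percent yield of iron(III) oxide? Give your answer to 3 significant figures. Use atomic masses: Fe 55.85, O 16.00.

80.5 %

M(O2) = 2(16.00) = 32.00 g/mol.
M(Fe2O3) = 2(55.85) + 3(16.00) = 159.70 g/mol.
n(O2) = 121.0 g / 32.00 g/mol = 3.781 mol.
From the equation the O2:Fe2O3 mole ratio is 3:2, so n(Fe2O3) = 3.781 × 2/3 = 2.521 mol.
Mass of Fe2O3 = 2.521 mol × 159.70 g/mol = 402.6 g.
This is the theoretical yield. Percent yield = 324 g / 402.6 g × 100% = 80.48%.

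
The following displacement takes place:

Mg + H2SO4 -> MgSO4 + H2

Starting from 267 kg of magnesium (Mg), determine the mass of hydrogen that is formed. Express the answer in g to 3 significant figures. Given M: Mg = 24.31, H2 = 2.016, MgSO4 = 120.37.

22100 g

Convert: 267 kg = 267000 g.
n(Mg) = 267000 g / 24.31 g/mol = 10980 mol.
From the equation the Mg:H2 mole ratio is 1:1, so n(H2) = 10980 × 1/1 = 10980 mol.
Mass of H2 = 10980 mol × 2.016 g/mol = 22140 g.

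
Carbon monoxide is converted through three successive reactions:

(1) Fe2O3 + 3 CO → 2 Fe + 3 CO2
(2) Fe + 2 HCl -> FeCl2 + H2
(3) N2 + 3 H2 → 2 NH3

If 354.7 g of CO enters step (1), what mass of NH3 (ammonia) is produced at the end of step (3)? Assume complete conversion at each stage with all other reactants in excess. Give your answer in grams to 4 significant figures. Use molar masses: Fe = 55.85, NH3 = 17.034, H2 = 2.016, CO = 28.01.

n(CO) = 354.7 / 28.01 = 12.663 mol.
Reaction (1): CO→Fe ratio 3:2 ⇒ n(Fe) = 8.4422 mol.
Reaction (2): Fe→H2 ratio 1:1 ⇒ n(H2) = 8.4422 mol.
Reaction (3): H2→NH3 ratio 3:2 ⇒ n(NH3) = 5.6281 mol.
Mass of NH3 = 5.6281 × 17.034 = 95.870 g.

95.87 g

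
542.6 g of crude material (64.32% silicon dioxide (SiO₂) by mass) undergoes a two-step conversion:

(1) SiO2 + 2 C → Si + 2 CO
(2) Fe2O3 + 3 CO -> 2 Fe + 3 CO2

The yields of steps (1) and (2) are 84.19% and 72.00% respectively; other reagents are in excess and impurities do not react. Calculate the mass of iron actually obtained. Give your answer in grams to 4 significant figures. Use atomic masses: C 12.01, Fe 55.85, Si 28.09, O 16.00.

Pure SiO2 = 542.6 × 0.6432 = 349.00 g.
M(SiO2) = 28.09 + 2(16.00) = 60.09 g/mol.
M(Fe) = 55.85 g/mol.
n(SiO2) = 349.00 / 60.09 = 5.8080 mol.
Step 1 (SiO2:CO = 1:2): theoretical n(CO) = 11.616 mol; at 84.19% yield, n(CO) = 9.7794 mol.
Step 2 (CO:Fe = 3:2): theoretical n(Fe) = 6.5196 mol, so theoretical mass = 6.5196 × 55.85 = 364.12 g.
At 72.00% yield, actual mass of Fe = 364.12 × 0.7200 = 262.17 g.

262.2 g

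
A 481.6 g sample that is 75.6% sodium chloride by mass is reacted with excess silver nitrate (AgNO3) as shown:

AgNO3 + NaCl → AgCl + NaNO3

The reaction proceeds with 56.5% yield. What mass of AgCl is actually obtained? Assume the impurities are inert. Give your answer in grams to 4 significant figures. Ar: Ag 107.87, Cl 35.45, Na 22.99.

504.5 g

Pure NaCl available = 481.6 g × 0.756 = 364.09 g.
M(NaCl) = 22.99 + 35.45 = 58.44 g/mol.
M(AgCl) = 107.87 + 35.45 = 143.32 g/mol.
n(NaCl) = 364.09 g / 58.44 g/mol = 6.2301 mol.
From the equation the NaCl:AgCl mole ratio is 1:1, so n(AgCl) = 6.2301 × 1/1 = 6.2301 mol.
Mass of AgCl = 6.2301 mol × 143.32 g/mol = 892.90 g.
Actual mass collected = 892.90 g × 0.565 = 504.49 g.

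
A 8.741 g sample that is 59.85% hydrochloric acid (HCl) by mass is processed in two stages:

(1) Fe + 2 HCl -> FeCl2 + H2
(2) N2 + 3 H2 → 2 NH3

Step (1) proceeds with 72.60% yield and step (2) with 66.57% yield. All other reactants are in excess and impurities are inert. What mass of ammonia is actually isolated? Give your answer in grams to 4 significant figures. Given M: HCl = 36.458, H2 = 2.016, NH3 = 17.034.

0.3938 g

Pure HCl = 8.741 × 0.5985 = 5.2315 g.
n(HCl) = 5.2315 / 36.458 = 0.14349 mol.
Step 1 (HCl:H2 = 2:1): theoretical n(H2) = 0.071747 mol; at 72.60% yield, n(H2) = 0.052088 mol.
Step 2 (H2:NH3 = 3:2): theoretical n(NH3) = 0.034725 mol, so theoretical mass = 0.034725 × 17.034 = 0.59151 g.
At 66.57% yield, actual mass of NH3 = 0.59151 × 0.6657 = 0.39377 g.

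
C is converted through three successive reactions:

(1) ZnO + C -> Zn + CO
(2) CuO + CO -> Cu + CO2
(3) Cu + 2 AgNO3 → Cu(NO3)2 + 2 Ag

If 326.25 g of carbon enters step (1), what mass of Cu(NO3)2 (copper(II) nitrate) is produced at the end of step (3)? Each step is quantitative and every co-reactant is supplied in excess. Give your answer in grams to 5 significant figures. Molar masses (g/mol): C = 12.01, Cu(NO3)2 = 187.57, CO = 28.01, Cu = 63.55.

5095.3 g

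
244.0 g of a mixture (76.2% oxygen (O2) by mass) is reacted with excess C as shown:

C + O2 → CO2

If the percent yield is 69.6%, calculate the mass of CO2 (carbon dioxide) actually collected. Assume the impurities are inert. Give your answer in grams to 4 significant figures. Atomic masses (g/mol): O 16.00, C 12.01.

178.0 g

Pure O2 available = 244.0 g × 0.762 = 185.93 g.
M(O2) = 2(16.00) = 32.00 g/mol.
M(CO2) = 12.01 + 2(16.00) = 44.01 g/mol.
n(O2) = 185.93 g / 32.00 g/mol = 5.8102 mol.
From the equation the O2:CO2 mole ratio is 1:1, so n(CO2) = 5.8102 × 1/1 = 5.8102 mol.
Mass of CO2 = 5.8102 mol × 44.01 g/mol = 255.71 g.
Actual mass collected = 255.71 g × 0.696 = 177.97 g.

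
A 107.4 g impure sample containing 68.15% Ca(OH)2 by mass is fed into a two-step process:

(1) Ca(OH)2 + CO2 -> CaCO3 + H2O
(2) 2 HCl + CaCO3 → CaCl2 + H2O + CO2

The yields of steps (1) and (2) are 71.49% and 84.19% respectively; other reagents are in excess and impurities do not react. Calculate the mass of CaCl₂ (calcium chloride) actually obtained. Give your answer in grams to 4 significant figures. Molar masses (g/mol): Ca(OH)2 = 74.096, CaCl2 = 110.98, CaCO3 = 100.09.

65.98 g

Pure Ca(OH)2 = 107.4 × 0.6815 = 73.193 g.
n(Ca(OH)2) = 73.193 / 74.096 = 0.98781 mol.
Step 1 (Ca(OH)2:CaCO3 = 1:1): theoretical n(CaCO3) = 0.98781 mol; at 71.49% yield, n(CaCO3) = 0.70619 mol.
Step 2 (CaCO3:CaCl2 = 1:1): theoretical n(CaCl2) = 0.70619 mol, so theoretical mass = 0.70619 × 110.98 = 78.373 g.
At 84.19% yield, actual mass of CaCl2 = 78.373 × 0.8419 = 65.982 g.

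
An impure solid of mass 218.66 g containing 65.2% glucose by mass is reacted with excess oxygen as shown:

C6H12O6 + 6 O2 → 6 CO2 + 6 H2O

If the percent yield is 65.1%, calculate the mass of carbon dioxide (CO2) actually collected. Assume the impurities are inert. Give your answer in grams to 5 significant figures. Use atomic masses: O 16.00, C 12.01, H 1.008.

Pure C6H12O6 available = 218.66 g × 0.652 = 142.566 g.
M(C6H12O6) = 6(12.01) + 12(1.008) + 6(16.00) = 180.156 g/mol.
M(CO2) = 12.01 + 2(16.00) = 44.01 g/mol.
n(C6H12O6) = 142.566 g / 180.156 g/mol = 0.791349 mol.
From the equation the C6H12O6:CO2 mole ratio is 1:6, so n(CO2) = 0.791349 × 6/1 = 4.74810 mol.
Mass of CO2 = 4.74810 mol × 44.01 g/mol = 208.964 g.
Actual mass collected = 208.964 g × 0.651 = 136.035 g.

136.04 g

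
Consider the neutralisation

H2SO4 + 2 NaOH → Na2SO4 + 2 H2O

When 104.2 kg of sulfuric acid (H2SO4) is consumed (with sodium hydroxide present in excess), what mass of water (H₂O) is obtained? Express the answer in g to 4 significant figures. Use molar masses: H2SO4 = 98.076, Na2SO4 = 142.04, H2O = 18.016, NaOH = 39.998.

38280 g

Convert: 104.2 kg = 104200 g.
n(H2SO4) = 104200 g / 98.076 g/mol = 1062.4 mol.
From the equation the H2SO4:H2O mole ratio is 1:2, so n(H2O) = 1062.4 × 2/1 = 2124.9 mol.
Mass of H2O = 2124.9 mol × 18.016 g/mol = 38282 g.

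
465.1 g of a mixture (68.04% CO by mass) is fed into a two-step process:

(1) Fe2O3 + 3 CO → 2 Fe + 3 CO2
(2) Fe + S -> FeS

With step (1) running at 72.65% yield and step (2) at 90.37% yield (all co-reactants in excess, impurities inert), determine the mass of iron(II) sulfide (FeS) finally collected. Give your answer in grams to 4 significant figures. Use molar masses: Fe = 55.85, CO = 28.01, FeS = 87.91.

Pure CO = 465.1 × 0.6804 = 316.45 g.
n(CO) = 316.45 / 28.01 = 11.298 mol.
Step 1 (CO:Fe = 3:2): theoretical n(Fe) = 7.5319 mol; at 72.65% yield, n(Fe) = 5.4719 mol.
Step 2 (Fe:FeS = 1:1): theoretical n(FeS) = 5.4719 mol, so theoretical mass = 5.4719 × 87.91 = 481.04 g.
At 90.37% yield, actual mass of FeS = 481.04 × 0.9037 = 434.71 g.

434.7 g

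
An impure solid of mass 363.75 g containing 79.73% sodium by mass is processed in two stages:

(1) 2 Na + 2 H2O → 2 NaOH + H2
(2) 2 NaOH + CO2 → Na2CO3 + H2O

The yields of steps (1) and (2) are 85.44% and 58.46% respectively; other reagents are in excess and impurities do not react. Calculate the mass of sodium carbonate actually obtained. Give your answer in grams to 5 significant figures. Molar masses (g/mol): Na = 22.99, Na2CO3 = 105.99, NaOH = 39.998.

Pure Na = 363.75 × 0.7973 = 290.018 g.
n(Na) = 290.018 / 22.99 = 12.6150 mol.
Step 1 (Na:NaOH = 2:2): theoretical n(NaOH) = 12.6150 mol; at 85.44% yield, n(NaOH) = 10.7782 mol.
Step 2 (NaOH:Na2CO3 = 2:1): theoretical n(Na2CO3) = 5.38911 mol, so theoretical mass = 5.38911 × 105.99 = 571.192 g.
At 58.46% yield, actual mass of Na2CO3 = 571.192 × 0.5846 = 333.919 g.

333.92 g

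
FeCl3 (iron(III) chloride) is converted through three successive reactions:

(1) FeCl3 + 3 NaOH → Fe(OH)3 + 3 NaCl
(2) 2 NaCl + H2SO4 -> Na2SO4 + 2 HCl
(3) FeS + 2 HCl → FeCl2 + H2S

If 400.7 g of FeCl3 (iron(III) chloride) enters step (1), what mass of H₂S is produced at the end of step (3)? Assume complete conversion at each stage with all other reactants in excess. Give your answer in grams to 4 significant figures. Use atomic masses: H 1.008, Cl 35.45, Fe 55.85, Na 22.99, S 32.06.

M(FeCl3) = 55.85 + 3(35.45) = 162.20 g/mol.
M(H2S) = 2(1.008) + 32.06 = 34.076 g/mol.
n(FeCl3) = 400.7 / 162.20 = 2.4704 mol.
Reaction (1): FeCl3→NaCl ratio 1:3 ⇒ n(NaCl) = 7.4112 mol.
Reaction (2): NaCl→HCl ratio 2:2 ⇒ n(HCl) = 7.4112 mol.
Reaction (3): HCl→H2S ratio 2:1 ⇒ n(H2S) = 3.7056 mol.
Mass of H2S = 3.7056 × 34.076 = 126.27 g.

126.3 g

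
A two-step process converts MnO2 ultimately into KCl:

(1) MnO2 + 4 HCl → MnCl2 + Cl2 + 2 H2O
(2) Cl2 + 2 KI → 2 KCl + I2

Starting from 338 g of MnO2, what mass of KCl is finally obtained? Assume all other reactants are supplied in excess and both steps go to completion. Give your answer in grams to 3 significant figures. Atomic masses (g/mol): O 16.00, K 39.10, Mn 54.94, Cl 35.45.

M(MnO2) = 54.94 + 2(16.00) = 86.94 g/mol.
M(KCl) = 39.10 + 35.45 = 74.55 g/mol.
n(MnO2) = 338.0 / 86.94 = 3.888 mol.
Step 1 gives a 1:1 ratio of MnO2 to Cl2, so n(Cl2) = 3.888 mol.
In step 2 the Cl2:KCl ratio is 1:2, so n(KCl) = 7.775 mol.
Mass of KCl = 7.775 × 74.55 = 579.7 g.

580 g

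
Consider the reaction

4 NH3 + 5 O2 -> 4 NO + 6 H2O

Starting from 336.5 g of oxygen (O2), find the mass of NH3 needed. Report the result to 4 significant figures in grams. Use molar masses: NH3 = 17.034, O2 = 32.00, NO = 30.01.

n(O2) = 336.50 g / 32.00 g/mol = 10.516 mol.
From the equation the O2:NH3 mole ratio is 5:4, so n(NH3) = 10.516 × 4/5 = 8.4125 mol.
Mass of NH3 = 8.4125 mol × 17.034 g/mol = 143.30 g.

143.3 g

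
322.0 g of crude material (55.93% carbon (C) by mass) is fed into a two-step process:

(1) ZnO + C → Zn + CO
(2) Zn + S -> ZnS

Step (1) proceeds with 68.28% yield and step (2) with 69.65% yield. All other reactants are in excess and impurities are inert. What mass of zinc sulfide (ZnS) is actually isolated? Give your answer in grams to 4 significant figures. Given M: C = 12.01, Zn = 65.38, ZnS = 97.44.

694.9 g

Pure C = 322.0 × 0.5593 = 180.09 g.
n(C) = 180.09 / 12.01 = 14.995 mol.
Step 1 (C:Zn = 1:1): theoretical n(Zn) = 14.995 mol; at 68.28% yield, n(Zn) = 10.239 mol.
Step 2 (Zn:ZnS = 1:1): theoretical n(ZnS) = 10.239 mol, so theoretical mass = 10.239 × 97.44 = 997.67 g.
At 69.65% yield, actual mass of ZnS = 997.67 × 0.6965 = 694.88 g.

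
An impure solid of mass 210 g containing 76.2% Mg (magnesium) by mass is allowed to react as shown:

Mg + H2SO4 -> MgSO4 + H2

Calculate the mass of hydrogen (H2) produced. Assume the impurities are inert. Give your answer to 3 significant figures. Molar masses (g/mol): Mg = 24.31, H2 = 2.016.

Mass of pure Mg = 210 g × 0.762 = 160.0 g.
n(Mg) = 160.0 g / 24.31 g/mol = 6.582 mol.
From the equation the Mg:H2 mole ratio is 1:1, so n(H2) = 6.582 × 1/1 = 6.582 mol.
Mass of H2 = 6.582 mol × 2.016 g/mol = 13.27 g.

13.3 g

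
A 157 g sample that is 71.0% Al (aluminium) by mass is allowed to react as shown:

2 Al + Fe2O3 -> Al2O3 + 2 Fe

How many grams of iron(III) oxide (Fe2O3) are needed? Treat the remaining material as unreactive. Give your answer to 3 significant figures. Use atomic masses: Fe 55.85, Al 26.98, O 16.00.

Mass of pure Al = 157 g × 0.710 = 111.5 g.
M(Al) = 26.98 g/mol.
M(Fe2O3) = 2(55.85) + 3(16.00) = 159.70 g/mol.
n(Al) = 111.5 g / 26.98 g/mol = 4.132 mol.
From the equation the Al:Fe2O3 mole ratio is 2:1, so n(Fe2O3) = 4.132 × 1/2 = 2.066 mol.
Mass of Fe2O3 = 2.066 mol × 159.70 g/mol = 329.9 g.

330 g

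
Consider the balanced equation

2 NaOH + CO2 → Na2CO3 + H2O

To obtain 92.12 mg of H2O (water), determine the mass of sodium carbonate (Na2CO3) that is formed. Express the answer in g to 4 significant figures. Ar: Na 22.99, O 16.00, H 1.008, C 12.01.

0.5420 g

M(H2O) = 2(1.008) + 16.00 = 18.016 g/mol.
M(Na2CO3) = 2(22.99) + 12.01 + 3(16.00) = 105.99 g/mol.
Convert: 92.12 mg = 0.092120 g.
n(H2O) = 0.092120 g / 18.016 g/mol = 0.0051132 mol.
From the equation the H2O:Na2CO3 mole ratio is 1:1, so n(Na2CO3) = 0.0051132 × 1/1 = 0.0051132 mol.
Mass of Na2CO3 = 0.0051132 mol × 105.99 g/mol = 0.54195 g.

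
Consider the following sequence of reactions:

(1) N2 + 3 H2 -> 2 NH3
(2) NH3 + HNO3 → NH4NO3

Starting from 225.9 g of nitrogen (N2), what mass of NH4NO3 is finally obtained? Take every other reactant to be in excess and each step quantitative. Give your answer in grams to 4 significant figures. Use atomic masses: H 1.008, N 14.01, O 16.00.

1291 g

M(N2) = 2(14.01) = 28.02 g/mol.
M(NH4NO3) = 2(14.01) + 4(1.008) + 3(16.00) = 80.052 g/mol.
n(N2) = 225.90 / 28.02 = 8.0621 mol.
Step 1 gives a 1:2 ratio of N2 to NH3, so n(NH3) = 16.124 mol.
In step 2 the NH3:NH4NO3 ratio is 1:1, so n(NH4NO3) = 16.124 mol.
Mass of NH4NO3 = 16.124 × 80.052 = 1290.8 g.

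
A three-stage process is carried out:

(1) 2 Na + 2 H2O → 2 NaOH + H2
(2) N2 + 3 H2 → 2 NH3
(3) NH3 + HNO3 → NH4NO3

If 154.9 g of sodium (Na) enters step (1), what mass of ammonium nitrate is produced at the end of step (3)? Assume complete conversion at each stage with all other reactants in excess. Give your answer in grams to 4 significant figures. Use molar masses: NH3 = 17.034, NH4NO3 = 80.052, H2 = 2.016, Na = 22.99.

n(Na) = 154.9 / 22.99 = 6.7377 mol.
Reaction (1): Na→H2 ratio 2:1 ⇒ n(H2) = 3.3689 mol.
Reaction (2): H2→NH3 ratio 3:2 ⇒ n(NH3) = 2.2459 mol.
Reaction (3): NH3→NH4NO3 ratio 1:1 ⇒ n(NH4NO3) = 2.2459 mol.
Mass of NH4NO3 = 2.2459 × 80.052 = 179.79 g.

179.8 g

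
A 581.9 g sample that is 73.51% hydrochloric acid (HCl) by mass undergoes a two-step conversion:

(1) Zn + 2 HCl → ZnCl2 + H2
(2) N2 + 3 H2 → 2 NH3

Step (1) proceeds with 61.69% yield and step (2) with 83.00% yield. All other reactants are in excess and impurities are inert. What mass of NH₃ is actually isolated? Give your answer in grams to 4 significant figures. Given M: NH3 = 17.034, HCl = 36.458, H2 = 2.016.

Pure HCl = 581.9 × 0.7351 = 427.75 g.
n(HCl) = 427.75 / 36.458 = 11.733 mol.
Step 1 (HCl:H2 = 2:1): theoretical n(H2) = 5.8664 mol; at 61.69% yield, n(H2) = 3.6190 mol.
Step 2 (H2:NH3 = 3:2): theoretical n(NH3) = 2.4127 mol, so theoretical mass = 2.4127 × 17.034 = 41.097 g.
At 83.00% yield, actual mass of NH3 = 41.097 × 0.8300 = 34.111 g.

34.11 g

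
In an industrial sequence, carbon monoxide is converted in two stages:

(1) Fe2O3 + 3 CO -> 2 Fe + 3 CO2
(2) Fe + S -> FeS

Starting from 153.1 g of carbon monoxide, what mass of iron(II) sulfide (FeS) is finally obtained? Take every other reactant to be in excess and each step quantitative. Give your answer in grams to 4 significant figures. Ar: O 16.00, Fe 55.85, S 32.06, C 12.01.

M(CO) = 12.01 + 16.00 = 28.01 g/mol.
M(FeS) = 55.85 + 32.06 = 87.91 g/mol.
n(CO) = 153.10 / 28.01 = 5.4659 mol.
Step 1 gives a 3:2 ratio of CO to Fe, so n(Fe) = 3.6439 mol.
In step 2 the Fe:FeS ratio is 1:1, so n(FeS) = 3.6439 mol.
Mass of FeS = 3.6439 × 87.91 = 320.34 g.

320.3 g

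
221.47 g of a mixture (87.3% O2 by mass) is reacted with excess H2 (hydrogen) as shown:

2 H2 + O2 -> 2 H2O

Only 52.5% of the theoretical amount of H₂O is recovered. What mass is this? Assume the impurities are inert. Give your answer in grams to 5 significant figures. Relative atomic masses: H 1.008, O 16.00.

Pure O2 available = 221.47 g × 0.873 = 193.343 g.
M(O2) = 2(16.00) = 32.00 g/mol.
M(H2O) = 2(1.008) + 16.00 = 18.016 g/mol.
n(O2) = 193.343 g / 32.00 g/mol = 6.04198 mol.
From the equation the O2:H2O mole ratio is 1:2, so n(H2O) = 6.04198 × 2/1 = 12.0840 mol.
Mass of H2O = 12.0840 mol × 18.016 g/mol = 217.705 g.
Actual mass collected = 217.705 g × 0.525 = 114.295 g.

114.29 g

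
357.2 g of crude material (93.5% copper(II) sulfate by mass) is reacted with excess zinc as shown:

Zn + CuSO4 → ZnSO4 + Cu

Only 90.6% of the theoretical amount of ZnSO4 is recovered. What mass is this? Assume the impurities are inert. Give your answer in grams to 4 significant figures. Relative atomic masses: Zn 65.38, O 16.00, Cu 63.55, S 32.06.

306.1 g

Pure CuSO4 available = 357.2 g × 0.935 = 333.98 g.
M(CuSO4) = 63.55 + 32.06 + 4(16.00) = 159.61 g/mol.
M(ZnSO4) = 65.38 + 32.06 + 4(16.00) = 161.44 g/mol.
n(CuSO4) = 333.98 g / 159.61 g/mol = 2.0925 mol.
From the equation the CuSO4:ZnSO4 mole ratio is 1:1, so n(ZnSO4) = 2.0925 × 1/1 = 2.0925 mol.
Mass of ZnSO4 = 2.0925 mol × 161.44 g/mol = 337.81 g.
Actual mass collected = 337.81 g × 0.906 = 306.06 g.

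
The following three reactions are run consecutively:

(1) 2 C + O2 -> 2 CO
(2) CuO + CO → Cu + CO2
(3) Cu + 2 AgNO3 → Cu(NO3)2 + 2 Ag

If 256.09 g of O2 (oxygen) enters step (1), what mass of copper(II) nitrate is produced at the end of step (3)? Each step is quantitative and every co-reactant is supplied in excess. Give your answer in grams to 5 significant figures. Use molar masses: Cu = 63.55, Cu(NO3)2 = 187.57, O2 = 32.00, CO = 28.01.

3002.2 g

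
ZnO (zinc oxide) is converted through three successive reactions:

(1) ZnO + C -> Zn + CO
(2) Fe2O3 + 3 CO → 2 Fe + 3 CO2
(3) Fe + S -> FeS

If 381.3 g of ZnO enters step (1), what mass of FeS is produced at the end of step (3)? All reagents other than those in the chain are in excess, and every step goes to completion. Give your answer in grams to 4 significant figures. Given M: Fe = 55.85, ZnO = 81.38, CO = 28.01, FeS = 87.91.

274.6 g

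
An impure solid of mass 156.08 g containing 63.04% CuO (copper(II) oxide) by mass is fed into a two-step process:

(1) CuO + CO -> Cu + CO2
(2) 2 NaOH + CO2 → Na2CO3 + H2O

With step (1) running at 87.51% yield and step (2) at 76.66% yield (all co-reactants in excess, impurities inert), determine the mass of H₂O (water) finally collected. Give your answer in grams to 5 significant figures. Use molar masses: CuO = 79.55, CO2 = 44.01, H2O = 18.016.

14.949 g

Pure CuO = 156.08 × 0.6304 = 98.3928 g.
n(CuO) = 98.3928 / 79.55 = 1.23687 mol.
Step 1 (CuO:CO2 = 1:1): theoretical n(CO2) = 1.23687 mol; at 87.51% yield, n(CO2) = 1.08238 mol.
Step 2 (CO2:H2O = 1:1): theoretical n(H2O) = 1.08238 mol, so theoretical mass = 1.08238 × 18.016 = 19.5002 g.
At 76.66% yield, actual mass of H2O = 19.5002 × 0.7666 = 14.9489 g.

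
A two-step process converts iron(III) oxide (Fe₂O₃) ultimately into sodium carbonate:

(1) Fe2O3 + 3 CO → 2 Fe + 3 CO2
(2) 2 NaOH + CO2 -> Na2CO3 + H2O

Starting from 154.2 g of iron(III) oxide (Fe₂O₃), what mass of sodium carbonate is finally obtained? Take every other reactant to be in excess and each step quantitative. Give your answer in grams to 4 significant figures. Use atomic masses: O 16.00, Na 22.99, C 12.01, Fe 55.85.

M(Fe2O3) = 2(55.85) + 3(16.00) = 159.70 g/mol.
M(Na2CO3) = 2(22.99) + 12.01 + 3(16.00) = 105.99 g/mol.
n(Fe2O3) = 154.20 / 159.70 = 0.96556 mol.
Step 1 gives a 1:3 ratio of Fe2O3 to CO2, so n(CO2) = 2.8967 mol.
In step 2 the CO2:Na2CO3 ratio is 1:1, so n(Na2CO3) = 2.8967 mol.
Mass of Na2CO3 = 2.8967 × 105.99 = 307.02 g.

307.0 g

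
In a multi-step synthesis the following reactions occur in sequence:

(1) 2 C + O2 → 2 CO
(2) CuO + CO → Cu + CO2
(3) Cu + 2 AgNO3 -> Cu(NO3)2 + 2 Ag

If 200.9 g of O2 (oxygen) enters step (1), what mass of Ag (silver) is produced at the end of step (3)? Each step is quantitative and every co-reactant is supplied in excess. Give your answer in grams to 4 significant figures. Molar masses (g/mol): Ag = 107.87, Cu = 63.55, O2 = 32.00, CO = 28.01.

2709 g

n(O2) = 200.9 / 32.00 = 6.2781 mol.
Reaction (1): O2→CO ratio 1:2 ⇒ n(CO) = 12.556 mol.
Reaction (2): CO→Cu ratio 1:1 ⇒ n(Cu) = 12.556 mol.
Reaction (3): Cu→Ag ratio 1:2 ⇒ n(Ag) = 25.113 mol.
Mass of Ag = 25.113 × 107.87 = 2708.9 g.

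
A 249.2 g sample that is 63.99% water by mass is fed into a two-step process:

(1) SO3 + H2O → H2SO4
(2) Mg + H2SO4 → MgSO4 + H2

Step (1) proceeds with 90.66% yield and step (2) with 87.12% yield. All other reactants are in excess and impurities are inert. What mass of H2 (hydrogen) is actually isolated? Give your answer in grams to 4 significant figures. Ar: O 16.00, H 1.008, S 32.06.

14.09 g

Pure H2O = 249.2 × 0.6399 = 159.46 g.
M(H2O) = 2(1.008) + 16.00 = 18.016 g/mol.
M(H2) = 2(1.008) = 2.016 g/mol.
n(H2O) = 159.46 / 18.016 = 8.8512 mol.
Step 1 (H2O:H2SO4 = 1:1): theoretical n(H2SO4) = 8.8512 mol; at 90.66% yield, n(H2SO4) = 8.0245 mol.
Step 2 (H2SO4:H2 = 1:1): theoretical n(H2) = 8.0245 mol, so theoretical mass = 8.0245 × 2.016 = 16.177 g.
At 87.12% yield, actual mass of H2 = 16.177 × 0.8712 = 14.094 g.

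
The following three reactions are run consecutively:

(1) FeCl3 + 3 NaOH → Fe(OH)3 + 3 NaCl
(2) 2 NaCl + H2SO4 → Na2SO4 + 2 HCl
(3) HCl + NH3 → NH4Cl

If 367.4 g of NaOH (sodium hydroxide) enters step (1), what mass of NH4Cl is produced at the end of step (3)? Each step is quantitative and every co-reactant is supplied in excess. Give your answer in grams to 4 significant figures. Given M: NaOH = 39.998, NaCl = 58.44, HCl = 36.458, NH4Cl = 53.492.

n(NaOH) = 367.4 / 39.998 = 9.1855 mol.
Reaction (1): NaOH→NaCl ratio 3:3 ⇒ n(NaCl) = 9.1855 mol.
Reaction (2): NaCl→HCl ratio 2:2 ⇒ n(HCl) = 9.1855 mol.
Reaction (3): HCl→NH4Cl ratio 1:1 ⇒ n(NH4Cl) = 9.1855 mol.
Mass of NH4Cl = 9.1855 × 53.492 = 491.35 g.

491.3 g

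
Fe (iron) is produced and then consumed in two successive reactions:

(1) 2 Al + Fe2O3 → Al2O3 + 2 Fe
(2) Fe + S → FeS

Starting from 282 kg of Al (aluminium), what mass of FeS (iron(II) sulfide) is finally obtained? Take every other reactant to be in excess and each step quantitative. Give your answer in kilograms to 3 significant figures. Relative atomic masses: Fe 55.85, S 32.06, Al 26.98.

M(Al) = 26.98 g/mol.
M(FeS) = 55.85 + 32.06 = 87.91 g/mol.
282 kg = 282000 g.
n(Al) = 282000 / 26.98 = 10450 mol.
Step 1 gives a 2:2 ratio of Al to Fe, so n(Fe) = 10450 mol.
In step 2 the Fe:FeS ratio is 1:1, so n(FeS) = 10450 mol.
Mass of FeS = 10450 × 87.91 = 918900 g = 919 kg.

919 kg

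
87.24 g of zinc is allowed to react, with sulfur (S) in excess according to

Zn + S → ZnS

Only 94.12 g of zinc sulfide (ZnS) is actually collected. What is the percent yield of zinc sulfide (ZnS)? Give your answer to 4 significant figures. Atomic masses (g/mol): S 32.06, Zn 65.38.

72.39 %

M(Zn) = 65.38 g/mol.
M(ZnS) = 65.38 + 32.06 = 97.44 g/mol.
n(Zn) = 87.240 g / 65.38 g/mol = 1.3344 mol.
From the equation the Zn:ZnS mole ratio is 1:1, so n(ZnS) = 1.3344 × 1/1 = 1.3344 mol.
Mass of ZnS = 1.3344 mol × 97.44 g/mol = 130.02 g.
This is the theoretical yield. Percent yield = 94.12 g / 130.02 g × 100% = 72.389%.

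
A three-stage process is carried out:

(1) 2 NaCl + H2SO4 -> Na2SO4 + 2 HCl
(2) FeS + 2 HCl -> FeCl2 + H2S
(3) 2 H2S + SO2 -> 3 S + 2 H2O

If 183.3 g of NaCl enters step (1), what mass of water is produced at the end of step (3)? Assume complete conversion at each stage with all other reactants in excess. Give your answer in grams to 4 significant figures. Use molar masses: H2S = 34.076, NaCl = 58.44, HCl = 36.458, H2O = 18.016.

n(NaCl) = 183.3 / 58.44 = 3.1366 mol.
Reaction (1): NaCl→HCl ratio 2:2 ⇒ n(HCl) = 3.1366 mol.
Reaction (2): HCl→H2S ratio 2:1 ⇒ n(H2S) = 1.5683 mol.
Reaction (3): H2S→H2O ratio 2:2 ⇒ n(H2O) = 1.5683 mol.
Mass of H2O = 1.5683 × 18.016 = 28.254 g.

28.25 g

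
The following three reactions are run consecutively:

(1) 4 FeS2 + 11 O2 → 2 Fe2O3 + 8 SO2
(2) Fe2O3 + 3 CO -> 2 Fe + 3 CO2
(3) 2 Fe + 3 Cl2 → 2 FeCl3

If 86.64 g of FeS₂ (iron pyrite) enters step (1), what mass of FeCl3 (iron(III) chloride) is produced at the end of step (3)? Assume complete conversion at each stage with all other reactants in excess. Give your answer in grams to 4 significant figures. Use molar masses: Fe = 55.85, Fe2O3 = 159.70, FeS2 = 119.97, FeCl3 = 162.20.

117.1 g

n(FeS2) = 86.64 / 119.97 = 0.72218 mol.
Reaction (1): FeS2→Fe2O3 ratio 4:2 ⇒ n(Fe2O3) = 0.36109 mol.
Reaction (2): Fe2O3→Fe ratio 1:2 ⇒ n(Fe) = 0.72218 mol.
Reaction (3): Fe→FeCl3 ratio 2:2 ⇒ n(FeCl3) = 0.72218 mol.
Mass of FeCl3 = 0.72218 × 162.20 = 117.14 g.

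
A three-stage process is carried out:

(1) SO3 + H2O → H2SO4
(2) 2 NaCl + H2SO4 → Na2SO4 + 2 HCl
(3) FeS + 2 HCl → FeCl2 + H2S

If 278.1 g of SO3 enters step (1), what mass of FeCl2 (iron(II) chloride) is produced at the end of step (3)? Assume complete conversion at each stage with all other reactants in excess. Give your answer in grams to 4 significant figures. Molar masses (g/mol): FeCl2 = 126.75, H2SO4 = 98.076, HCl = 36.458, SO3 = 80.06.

440.3 g

n(SO3) = 278.1 / 80.06 = 3.4736 mol.
Reaction (1): SO3→H2SO4 ratio 1:1 ⇒ n(H2SO4) = 3.4736 mol.
Reaction (2): H2SO4→HCl ratio 1:2 ⇒ n(HCl) = 6.9473 mol.
Reaction (3): HCl→FeCl2 ratio 2:1 ⇒ n(FeCl2) = 3.4736 mol.
Mass of FeCl2 = 3.4736 × 126.75 = 440.28 g.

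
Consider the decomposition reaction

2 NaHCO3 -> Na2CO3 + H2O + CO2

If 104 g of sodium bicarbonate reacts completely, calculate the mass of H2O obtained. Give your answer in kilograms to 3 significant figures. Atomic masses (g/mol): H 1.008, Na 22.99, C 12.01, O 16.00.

M(NaHCO3) = 22.99 + 1.008 + 12.01 + 3(16.00) = 84.008 g/mol.
M(H2O) = 2(1.008) + 16.00 = 18.016 g/mol.
n(NaHCO3) = 104.0 g / 84.008 g/mol = 1.238 mol.
From the equation the NaHCO3:H2O mole ratio is 2:1, so n(H2O) = 1.238 × 1/2 = 0.6190 mol.
Mass of H2O = 0.6190 mol × 18.016 g/mol = 11.15 g.
Converting to kg: 11.15 g = 0.0112 kg.

0.0112 kg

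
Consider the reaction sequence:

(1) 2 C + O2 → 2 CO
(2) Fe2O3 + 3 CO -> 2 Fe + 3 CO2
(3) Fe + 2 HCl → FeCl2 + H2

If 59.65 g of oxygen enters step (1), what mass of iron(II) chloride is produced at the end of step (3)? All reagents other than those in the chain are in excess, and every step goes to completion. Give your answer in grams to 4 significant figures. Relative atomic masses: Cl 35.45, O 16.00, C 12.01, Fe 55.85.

315.0 g

M(O2) = 2(16.00) = 32.00 g/mol.
M(FeCl2) = 55.85 + 2(35.45) = 126.75 g/mol.
n(O2) = 59.65 / 32.00 = 1.8641 mol.
Reaction (1): O2→CO ratio 1:2 ⇒ n(CO) = 3.7281 mol.
Reaction (2): CO→Fe ratio 3:2 ⇒ n(Fe) = 2.4854 mol.
Reaction (3): Fe→FeCl2 ratio 1:1 ⇒ n(FeCl2) = 2.4854 mol.
Mass of FeCl2 = 2.4854 × 126.75 = 315.03 g.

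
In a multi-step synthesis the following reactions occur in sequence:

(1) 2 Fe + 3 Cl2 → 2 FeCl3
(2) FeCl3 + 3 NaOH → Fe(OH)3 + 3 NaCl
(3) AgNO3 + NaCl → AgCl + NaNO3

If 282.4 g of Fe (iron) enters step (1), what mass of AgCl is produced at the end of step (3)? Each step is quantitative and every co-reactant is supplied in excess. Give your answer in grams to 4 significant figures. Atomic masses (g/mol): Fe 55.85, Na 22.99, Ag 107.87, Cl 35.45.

M(Fe) = 55.85 g/mol.
M(AgCl) = 107.87 + 35.45 = 143.32 g/mol.
n(Fe) = 282.4 / 55.85 = 5.0564 mol.
Reaction (1): Fe→FeCl3 ratio 2:2 ⇒ n(FeCl3) = 5.0564 mol.
Reaction (2): FeCl3→NaCl ratio 1:3 ⇒ n(NaCl) = 15.169 mol.
Reaction (3): NaCl→AgCl ratio 1:1 ⇒ n(AgCl) = 15.169 mol.
Mass of AgCl = 15.169 × 143.32 = 2174.1 g.

2174 g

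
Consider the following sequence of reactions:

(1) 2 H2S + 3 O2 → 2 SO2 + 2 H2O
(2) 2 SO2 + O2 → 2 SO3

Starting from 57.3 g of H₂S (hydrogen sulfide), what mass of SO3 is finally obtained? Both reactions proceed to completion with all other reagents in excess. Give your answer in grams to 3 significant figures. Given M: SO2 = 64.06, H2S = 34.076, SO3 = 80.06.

n(H2S) = 57.30 / 34.076 = 1.682 mol.
Step 1 gives a 2:2 ratio of H2S to SO2, so n(SO2) = 1.682 mol.
In step 2 the SO2:SO3 ratio is 2:2, so n(SO3) = 1.682 mol.
Mass of SO3 = 1.682 × 80.06 = 134.6 g.

135 g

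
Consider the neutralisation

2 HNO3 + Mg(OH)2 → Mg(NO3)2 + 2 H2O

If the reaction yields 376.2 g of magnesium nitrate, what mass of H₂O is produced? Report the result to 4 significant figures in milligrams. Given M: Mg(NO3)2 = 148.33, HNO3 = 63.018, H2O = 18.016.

91390 mg

n(Mg(NO3)2) = 376.20 g / 148.33 g/mol = 2.5362 mol.
From the equation the Mg(NO3)2:H2O mole ratio is 1:2, so n(H2O) = 2.5362 × 2/1 = 5.0725 mol.
Mass of H2O = 5.0725 mol × 18.016 g/mol = 91.386 g.
Converting to mg: 91.386 g = 91390 mg.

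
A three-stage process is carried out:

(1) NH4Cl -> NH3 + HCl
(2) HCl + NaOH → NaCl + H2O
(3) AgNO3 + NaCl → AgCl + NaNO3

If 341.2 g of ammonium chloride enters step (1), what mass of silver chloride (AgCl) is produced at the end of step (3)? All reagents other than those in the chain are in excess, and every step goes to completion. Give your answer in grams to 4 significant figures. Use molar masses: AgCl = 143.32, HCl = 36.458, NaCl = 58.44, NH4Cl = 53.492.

914.2 g

n(NH4Cl) = 341.2 / 53.492 = 6.3785 mol.
Reaction (1): NH4Cl→HCl ratio 1:1 ⇒ n(HCl) = 6.3785 mol.
Reaction (2): HCl→NaCl ratio 1:1 ⇒ n(NaCl) = 6.3785 mol.
Reaction (3): NaCl→AgCl ratio 1:1 ⇒ n(AgCl) = 6.3785 mol.
Mass of AgCl = 6.3785 × 143.32 = 914.17 g.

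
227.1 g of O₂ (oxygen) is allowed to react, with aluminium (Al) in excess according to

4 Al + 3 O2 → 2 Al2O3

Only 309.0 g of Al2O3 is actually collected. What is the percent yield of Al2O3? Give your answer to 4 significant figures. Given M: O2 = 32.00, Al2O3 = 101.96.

64.05 %

n(O2) = 227.10 g / 32.00 g/mol = 7.0969 mol.
From the equation the O2:Al2O3 mole ratio is 3:2, so n(Al2O3) = 7.0969 × 2/3 = 4.7313 mol.
Mass of Al2O3 = 4.7313 mol × 101.96 g/mol = 482.40 g.
This is the theoretical yield. Percent yield = 309.0 g / 482.40 g × 100% = 64.055%.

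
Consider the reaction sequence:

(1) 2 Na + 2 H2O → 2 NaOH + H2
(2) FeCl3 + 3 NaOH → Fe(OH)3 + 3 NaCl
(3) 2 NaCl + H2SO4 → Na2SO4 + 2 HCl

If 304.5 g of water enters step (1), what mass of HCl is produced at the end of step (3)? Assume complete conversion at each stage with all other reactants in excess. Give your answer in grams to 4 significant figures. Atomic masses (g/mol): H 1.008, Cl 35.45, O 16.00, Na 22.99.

M(H2O) = 2(1.008) + 16.00 = 18.016 g/mol.
M(HCl) = 1.008 + 35.45 = 36.458 g/mol.
n(H2O) = 304.5 / 18.016 = 16.902 mol.
Reaction (1): H2O→NaOH ratio 2:2 ⇒ n(NaOH) = 16.902 mol.
Reaction (2): NaOH→NaCl ratio 3:3 ⇒ n(NaCl) = 16.902 mol.
Reaction (3): NaCl→HCl ratio 2:2 ⇒ n(HCl) = 16.902 mol.
Mass of HCl = 16.902 × 36.458 = 616.20 g.

616.2 g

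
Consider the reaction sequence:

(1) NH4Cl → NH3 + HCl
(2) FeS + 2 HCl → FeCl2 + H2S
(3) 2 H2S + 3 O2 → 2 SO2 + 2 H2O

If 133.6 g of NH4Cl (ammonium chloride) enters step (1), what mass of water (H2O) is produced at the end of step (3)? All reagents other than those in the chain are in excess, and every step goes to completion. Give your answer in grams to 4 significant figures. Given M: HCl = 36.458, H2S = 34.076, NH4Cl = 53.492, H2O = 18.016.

n(NH4Cl) = 133.6 / 53.492 = 2.4976 mol.
Reaction (1): NH4Cl→HCl ratio 1:1 ⇒ n(HCl) = 2.4976 mol.
Reaction (2): HCl→H2S ratio 2:1 ⇒ n(H2S) = 1.2488 mol.
Reaction (3): H2S→H2O ratio 2:2 ⇒ n(H2O) = 1.2488 mol.
Mass of H2O = 1.2488 × 18.016 = 22.498 g.

22.50 g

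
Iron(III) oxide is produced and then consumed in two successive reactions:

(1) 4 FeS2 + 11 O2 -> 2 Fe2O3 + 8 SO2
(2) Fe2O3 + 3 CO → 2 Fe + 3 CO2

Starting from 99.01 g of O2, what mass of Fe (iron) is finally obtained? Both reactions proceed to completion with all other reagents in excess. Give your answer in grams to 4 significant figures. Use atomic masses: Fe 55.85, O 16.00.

62.84 g

M(O2) = 2(16.00) = 32.00 g/mol.
M(Fe) = 55.85 g/mol.
n(O2) = 99.010 / 32.00 = 3.0941 mol.
Step 1 gives a 11:2 ratio of O2 to Fe2O3, so n(Fe2O3) = 0.56256 mol.
In step 2 the Fe2O3:Fe ratio is 1:2, so n(Fe) = 1.1251 mol.
Mass of Fe = 1.1251 × 55.85 = 62.838 g.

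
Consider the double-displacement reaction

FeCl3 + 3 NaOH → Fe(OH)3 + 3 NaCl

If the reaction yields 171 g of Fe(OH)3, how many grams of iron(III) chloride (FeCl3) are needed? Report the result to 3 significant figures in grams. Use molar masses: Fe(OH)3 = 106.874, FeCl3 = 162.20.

260 g

n(Fe(OH)3) = 171.0 g / 106.874 g/mol = 1.600 mol.
From the equation the Fe(OH)3:FeCl3 mole ratio is 1:1, so n(FeCl3) = 1.600 × 1/1 = 1.600 mol.
Mass of FeCl3 = 1.600 mol × 162.20 g/mol = 259.5 g.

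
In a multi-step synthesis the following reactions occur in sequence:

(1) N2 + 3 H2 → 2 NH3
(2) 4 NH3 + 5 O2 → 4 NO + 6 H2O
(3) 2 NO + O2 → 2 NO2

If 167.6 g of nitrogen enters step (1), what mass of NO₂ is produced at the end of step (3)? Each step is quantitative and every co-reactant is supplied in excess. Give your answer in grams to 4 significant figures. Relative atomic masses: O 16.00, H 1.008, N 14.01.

550.4 g

M(N2) = 2(14.01) = 28.02 g/mol.
M(NO2) = 14.01 + 2(16.00) = 46.01 g/mol.
n(N2) = 167.6 / 28.02 = 5.9814 mol.
Reaction (1): N2→NH3 ratio 1:2 ⇒ n(NH3) = 11.963 mol.
Reaction (2): NH3→NO ratio 4:4 ⇒ n(NO) = 11.963 mol.
Reaction (3): NO→NO2 ratio 2:2 ⇒ n(NO2) = 11.963 mol.
Mass of NO2 = 11.963 × 46.01 = 550.41 g.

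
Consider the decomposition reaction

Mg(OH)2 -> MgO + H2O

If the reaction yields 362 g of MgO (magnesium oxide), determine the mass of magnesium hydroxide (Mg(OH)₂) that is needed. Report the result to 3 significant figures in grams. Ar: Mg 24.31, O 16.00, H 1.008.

524 g

M(MgO) = 24.31 + 16.00 = 40.31 g/mol.
M(Mg(OH)2) = 24.31 + 2(16.00) + 2(1.008) = 58.326 g/mol.
n(MgO) = 362.0 g / 40.31 g/mol = 8.980 mol.
From the equation the MgO:Mg(OH)2 mole ratio is 1:1, so n(Mg(OH)2) = 8.980 × 1/1 = 8.980 mol.
Mass of Mg(OH)2 = 8.980 mol × 58.326 g/mol = 523.8 g.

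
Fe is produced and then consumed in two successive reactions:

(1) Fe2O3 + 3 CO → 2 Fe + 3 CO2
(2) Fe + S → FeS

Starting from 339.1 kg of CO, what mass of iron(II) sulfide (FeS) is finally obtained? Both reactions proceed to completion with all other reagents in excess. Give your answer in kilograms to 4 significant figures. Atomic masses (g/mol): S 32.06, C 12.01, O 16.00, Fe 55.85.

709.5 kg

M(CO) = 12.01 + 16.00 = 28.01 g/mol.
M(FeS) = 55.85 + 32.06 = 87.91 g/mol.
339.1 kg = 339100 g.
n(CO) = 339100 / 28.01 = 12106 mol.
Step 1 gives a 3:2 ratio of CO to Fe, so n(Fe) = 8070.9 mol.
In step 2 the Fe:FeS ratio is 1:1, so n(FeS) = 8070.9 mol.
Mass of FeS = 8070.9 × 87.91 = 709520 g = 709.5 kg.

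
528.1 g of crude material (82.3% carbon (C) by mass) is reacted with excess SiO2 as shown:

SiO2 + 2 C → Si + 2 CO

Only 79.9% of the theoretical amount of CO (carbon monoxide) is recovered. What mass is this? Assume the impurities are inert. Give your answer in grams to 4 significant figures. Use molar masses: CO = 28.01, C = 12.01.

809.9 g

Pure C available = 528.1 g × 0.823 = 434.63 g.
n(C) = 434.63 g / 12.01 g/mol = 36.189 mol.
From the equation the C:CO mole ratio is 2:2, so n(CO) = 36.189 × 2/2 = 36.189 mol.
Mass of CO = 36.189 mol × 28.01 g/mol = 1013.6 g.
Actual mass collected = 1013.6 g × 0.799 = 809.90 g.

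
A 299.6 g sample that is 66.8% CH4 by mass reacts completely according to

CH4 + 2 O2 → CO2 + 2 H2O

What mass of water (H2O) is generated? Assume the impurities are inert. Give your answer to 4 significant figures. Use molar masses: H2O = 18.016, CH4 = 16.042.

Mass of pure CH4 = 299.6 g × 0.668 = 200.13 g.
n(CH4) = 200.13 g / 16.042 g/mol = 12.476 mol.
From the equation the CH4:H2O mole ratio is 1:2, so n(H2O) = 12.476 × 2/1 = 24.951 mol.
Mass of H2O = 24.951 mol × 18.016 g/mol = 449.52 g.

449.5 g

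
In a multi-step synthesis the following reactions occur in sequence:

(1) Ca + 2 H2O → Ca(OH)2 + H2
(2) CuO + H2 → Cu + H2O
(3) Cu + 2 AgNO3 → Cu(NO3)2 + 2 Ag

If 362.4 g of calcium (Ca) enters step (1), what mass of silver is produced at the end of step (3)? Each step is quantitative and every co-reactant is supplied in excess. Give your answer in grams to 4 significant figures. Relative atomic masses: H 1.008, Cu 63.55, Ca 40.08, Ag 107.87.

M(Ca) = 40.08 g/mol.
M(Ag) = 107.87 g/mol.
n(Ca) = 362.4 / 40.08 = 9.0419 mol.
Reaction (1): Ca→H2 ratio 1:1 ⇒ n(H2) = 9.0419 mol.
Reaction (2): H2→Cu ratio 1:1 ⇒ n(Cu) = 9.0419 mol.
Reaction (3): Cu→Ag ratio 1:2 ⇒ n(Ag) = 18.084 mol.
Mass of Ag = 18.084 × 107.87 = 1950.7 g.

1951 g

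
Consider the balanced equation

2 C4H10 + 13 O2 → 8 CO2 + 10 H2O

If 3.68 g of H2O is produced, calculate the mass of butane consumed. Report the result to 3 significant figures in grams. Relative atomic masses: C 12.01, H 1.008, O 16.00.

2.37 g

M(H2O) = 2(1.008) + 16.00 = 18.016 g/mol.
M(C4H10) = 4(12.01) + 10(1.008) = 58.12 g/mol.
n(H2O) = 3.680 g / 18.016 g/mol = 0.2043 mol.
From the equation the H2O:C4H10 mole ratio is 10:2, so n(C4H10) = 0.2043 × 2/10 = 0.04085 mol.
Mass of C4H10 = 0.04085 mol × 58.12 g/mol = 2.374 g.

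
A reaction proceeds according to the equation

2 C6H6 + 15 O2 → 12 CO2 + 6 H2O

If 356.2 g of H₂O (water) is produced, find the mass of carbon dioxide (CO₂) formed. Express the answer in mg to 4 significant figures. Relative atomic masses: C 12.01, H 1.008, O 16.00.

M(H2O) = 2(1.008) + 16.00 = 18.016 g/mol.
M(CO2) = 12.01 + 2(16.00) = 44.01 g/mol.
n(H2O) = 356.20 g / 18.016 g/mol = 19.771 mol.
From the equation the H2O:CO2 mole ratio is 6:12, so n(CO2) = 19.771 × 12/6 = 39.543 mol.
Mass of CO2 = 39.543 mol × 44.01 g/mol = 1740.3 g.
Converting to mg: 1740.3 g = 1740000 mg.

1740000 mg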